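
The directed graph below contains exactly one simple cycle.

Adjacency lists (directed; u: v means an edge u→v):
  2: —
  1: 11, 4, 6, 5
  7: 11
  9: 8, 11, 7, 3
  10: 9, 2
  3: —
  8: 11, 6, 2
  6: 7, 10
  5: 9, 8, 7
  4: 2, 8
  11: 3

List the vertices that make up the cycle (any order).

6, 8, 9, 10

DFS with gray/black marking from 6:
6 gray
  7 gray
    11 gray
      3 gray
      3 black
    11 black
  7 black
  10 gray
    9 gray
      8 gray
        8→11: 11 black — skip
        8→6: 6 is gray → back edge
Back edge closes the cycle 6 → 10 → 9 → 8 → 6; its vertices are {6, 8, 9, 10}.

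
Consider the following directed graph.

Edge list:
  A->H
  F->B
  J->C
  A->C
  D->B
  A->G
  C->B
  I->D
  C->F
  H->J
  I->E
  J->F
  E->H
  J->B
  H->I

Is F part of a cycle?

No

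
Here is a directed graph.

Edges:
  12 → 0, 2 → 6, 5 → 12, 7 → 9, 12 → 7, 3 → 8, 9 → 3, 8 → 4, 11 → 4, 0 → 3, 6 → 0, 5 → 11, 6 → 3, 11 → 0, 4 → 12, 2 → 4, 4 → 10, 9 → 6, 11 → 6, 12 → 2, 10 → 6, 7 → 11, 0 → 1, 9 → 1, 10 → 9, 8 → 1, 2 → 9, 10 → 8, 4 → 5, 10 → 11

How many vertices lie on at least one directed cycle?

12

A vertex is on a directed cycle iff it belongs to a strongly connected component of size ≥ 2 (or has a self-loop).
The vertices on cycles are {0, 2, 3, 4, 5, 6, 7, 8, 9, 10, 11, 12} — 12 in total.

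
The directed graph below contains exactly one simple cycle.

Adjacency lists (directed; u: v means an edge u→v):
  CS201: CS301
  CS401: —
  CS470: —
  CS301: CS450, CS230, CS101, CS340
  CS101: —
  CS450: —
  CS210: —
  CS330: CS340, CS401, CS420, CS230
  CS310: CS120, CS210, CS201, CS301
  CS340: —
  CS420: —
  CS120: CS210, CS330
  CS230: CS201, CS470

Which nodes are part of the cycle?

CS201, CS230, CS301

DFS with gray/black marking from CS201:
CS201 gray
  CS301 gray
    CS450 gray
    CS450 black
    CS230 gray
      CS230→CS201: CS201 is gray → back edge
Back edge closes the cycle CS201 → CS301 → CS230 → CS201; its vertices are {CS201, CS230, CS301}.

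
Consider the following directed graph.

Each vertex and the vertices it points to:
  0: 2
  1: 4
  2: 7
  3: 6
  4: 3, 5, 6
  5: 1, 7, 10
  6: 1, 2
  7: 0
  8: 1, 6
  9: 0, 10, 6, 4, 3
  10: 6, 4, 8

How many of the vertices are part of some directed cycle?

10

A vertex is on a directed cycle iff it belongs to a strongly connected component of size ≥ 2 (or has a self-loop).
The vertices on cycles are {0, 1, 2, 3, 4, 5, 6, 7, 8, 10} — 10 in total.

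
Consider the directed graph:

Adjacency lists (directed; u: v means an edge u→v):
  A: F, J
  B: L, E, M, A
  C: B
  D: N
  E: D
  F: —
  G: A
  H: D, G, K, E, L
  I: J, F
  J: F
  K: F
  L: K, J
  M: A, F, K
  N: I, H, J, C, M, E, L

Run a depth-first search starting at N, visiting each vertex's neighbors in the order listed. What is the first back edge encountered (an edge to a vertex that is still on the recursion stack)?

DFS from N (visiting each vertex's neighbors in the order listed); mark gray on enter, black on exit:
N gray
  I gray
    J gray
      F gray
      F black
    J black
    I→F: F black — skip
  I black
  H gray
    D gray
      D→N: N is gray → back edge
First back edge: D → N.

D->N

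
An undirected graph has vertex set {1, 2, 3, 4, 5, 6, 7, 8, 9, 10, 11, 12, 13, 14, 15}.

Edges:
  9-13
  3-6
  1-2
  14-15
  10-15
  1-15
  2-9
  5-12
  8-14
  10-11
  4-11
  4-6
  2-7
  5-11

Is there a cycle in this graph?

No

DFS, tracking each vertex's parent; an edge to a visited non-parent vertex closes a cycle.
Start from 1:
visit 1 (parent –)
  visit 2 (parent 1)
    2–1: parent, skip
    visit 7 (parent 2)
      7–2: parent, skip
    visit 9 (parent 2)
      9–2: parent, skip
      visit 13 (parent 9)
        13–9: parent, skip
  visit 15 (parent 1)
    15–1: parent, skip
    visit 14 (parent 15)
      14–15: parent, skip
      visit 8 (parent 14)
        8–14: parent, skip
    visit 10 (parent 15)
      visit 11 (parent 10)
        visit 5 (parent 11)
          5–11: parent, skip
          visit 12 (parent 5)
            12–5: parent, skip
        11–10: parent, skip
        visit 4 (parent 11)
          visit 6 (parent 4)
            visit 3 (parent 6)
              3–6: parent, skip
            6–4: parent, skip
          4–11: parent, skip
      10–15: parent, skip
No non-parent visited neighbor found — the graph is a forest.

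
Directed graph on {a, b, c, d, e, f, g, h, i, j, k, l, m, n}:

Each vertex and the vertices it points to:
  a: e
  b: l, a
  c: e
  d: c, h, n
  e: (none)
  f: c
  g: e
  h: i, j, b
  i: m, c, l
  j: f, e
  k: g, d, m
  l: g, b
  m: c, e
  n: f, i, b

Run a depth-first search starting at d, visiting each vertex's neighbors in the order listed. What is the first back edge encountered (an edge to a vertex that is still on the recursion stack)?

b→l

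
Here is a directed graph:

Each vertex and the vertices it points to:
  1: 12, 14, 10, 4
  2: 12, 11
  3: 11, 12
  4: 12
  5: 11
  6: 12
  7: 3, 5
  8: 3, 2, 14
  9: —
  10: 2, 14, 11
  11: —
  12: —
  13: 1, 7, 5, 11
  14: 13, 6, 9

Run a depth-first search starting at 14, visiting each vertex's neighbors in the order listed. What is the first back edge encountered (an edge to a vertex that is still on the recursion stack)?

1→14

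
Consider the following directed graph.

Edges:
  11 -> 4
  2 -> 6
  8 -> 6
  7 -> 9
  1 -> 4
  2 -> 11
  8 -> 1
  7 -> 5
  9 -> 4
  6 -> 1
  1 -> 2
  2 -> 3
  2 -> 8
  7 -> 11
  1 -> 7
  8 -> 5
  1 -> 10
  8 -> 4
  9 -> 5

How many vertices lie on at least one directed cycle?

A vertex is on a directed cycle iff it belongs to a strongly connected component of size ≥ 2 (or has a self-loop).
The vertices on cycles are {1, 2, 6, 8} — 4 in total.

4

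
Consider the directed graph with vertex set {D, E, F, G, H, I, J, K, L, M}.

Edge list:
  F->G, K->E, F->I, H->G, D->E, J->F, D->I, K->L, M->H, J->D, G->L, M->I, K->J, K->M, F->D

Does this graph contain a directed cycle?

DFS with white/gray/black marking, starting from D:
D gray
  I gray
  I black
  E gray
  E black
D black
F gray
  G gray
    L gray
    L black
  G black
  F→D: D black — skip
  F→I: I black — skip
F black
H gray
  H→G: G black — skip
H black
J gray
  J→D: D black — skip
  J→F: F black — skip
J black
K gray
  K→J: J black — skip
  M gray
    M→H: H black — skip
    M→I: I black — skip
  M black
  K→E: E black — skip
  K→L: L black — skip
K black
Every edge goes to a white or black vertex — no back edge, so the graph is acyclic.

No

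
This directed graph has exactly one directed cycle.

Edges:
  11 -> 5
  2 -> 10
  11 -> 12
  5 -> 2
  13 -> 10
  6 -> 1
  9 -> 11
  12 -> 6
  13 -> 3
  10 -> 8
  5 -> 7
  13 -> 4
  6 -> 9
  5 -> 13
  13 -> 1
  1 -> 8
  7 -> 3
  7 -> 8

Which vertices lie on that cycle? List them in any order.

6, 9, 11, 12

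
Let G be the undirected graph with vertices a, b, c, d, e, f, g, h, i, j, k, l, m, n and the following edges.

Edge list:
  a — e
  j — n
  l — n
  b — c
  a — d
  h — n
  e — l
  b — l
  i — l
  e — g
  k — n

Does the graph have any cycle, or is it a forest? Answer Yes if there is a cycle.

No

DFS, tracking each vertex's parent; an edge to a visited non-parent vertex closes a cycle.
Start from h:
visit h (parent –)
  visit n (parent h)
    visit l (parent n)
      visit i (parent l)
        i–l: parent, skip
      l–n: parent, skip
      visit b (parent l)
        visit c (parent b)
          c–b: parent, skip
        b–l: parent, skip
      visit e (parent l)
        visit g (parent e)
          g–e: parent, skip
        e–l: parent, skip
        visit a (parent e)
          visit d (parent a)
            d–a: parent, skip
          a–e: parent, skip
    visit k (parent n)
      k–n: parent, skip
    n–h: parent, skip
    visit j (parent n)
      j–n: parent, skip
visit f (parent –)
visit m (parent –)
No non-parent visited neighbor found — the graph is a forest.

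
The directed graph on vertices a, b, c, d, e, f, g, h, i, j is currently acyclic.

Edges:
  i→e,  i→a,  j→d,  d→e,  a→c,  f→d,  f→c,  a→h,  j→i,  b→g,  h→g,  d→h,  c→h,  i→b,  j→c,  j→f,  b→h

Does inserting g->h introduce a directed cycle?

Yes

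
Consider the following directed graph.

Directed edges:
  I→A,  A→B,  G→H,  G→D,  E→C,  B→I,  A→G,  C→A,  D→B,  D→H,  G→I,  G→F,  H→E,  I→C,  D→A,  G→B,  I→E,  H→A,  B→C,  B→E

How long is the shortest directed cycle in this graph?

For each vertex v, BFS finds the shortest path from v back to v.
The shortest such closed walk is G → H → A → G, length 3.

3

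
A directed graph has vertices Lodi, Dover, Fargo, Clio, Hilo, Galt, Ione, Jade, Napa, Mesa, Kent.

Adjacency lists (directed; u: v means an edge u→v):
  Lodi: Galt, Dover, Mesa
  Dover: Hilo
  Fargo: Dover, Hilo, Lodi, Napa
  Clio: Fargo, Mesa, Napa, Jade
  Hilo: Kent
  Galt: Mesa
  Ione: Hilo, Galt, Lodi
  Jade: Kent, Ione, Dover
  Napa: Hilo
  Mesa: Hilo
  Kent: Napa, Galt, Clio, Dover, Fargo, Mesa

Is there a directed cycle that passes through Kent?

Yes

Kent is on a cycle iff Kent can reach itself via ≥1 edge.
Kent → Napa → Hilo → Kent — yes.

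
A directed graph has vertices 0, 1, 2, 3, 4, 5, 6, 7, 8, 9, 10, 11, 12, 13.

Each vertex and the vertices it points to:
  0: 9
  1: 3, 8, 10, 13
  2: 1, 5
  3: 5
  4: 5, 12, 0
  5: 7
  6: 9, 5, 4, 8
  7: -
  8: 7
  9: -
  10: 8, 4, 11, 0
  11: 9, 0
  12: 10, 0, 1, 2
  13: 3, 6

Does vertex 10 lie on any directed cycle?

10 is on a cycle iff 10 can reach itself via ≥1 edge.
10 → 4 → 12 → 10 — yes.

Yes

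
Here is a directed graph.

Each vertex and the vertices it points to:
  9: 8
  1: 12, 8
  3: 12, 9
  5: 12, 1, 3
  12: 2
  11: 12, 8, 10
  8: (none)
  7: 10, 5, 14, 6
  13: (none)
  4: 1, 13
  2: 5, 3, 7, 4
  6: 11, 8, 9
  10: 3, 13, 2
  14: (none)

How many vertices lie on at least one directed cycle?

A vertex is on a directed cycle iff it belongs to a strongly connected component of size ≥ 2 (or has a self-loop).
The vertices on cycles are {1, 2, 3, 4, 5, 6, 7, 10, 11, 12} — 10 in total.

10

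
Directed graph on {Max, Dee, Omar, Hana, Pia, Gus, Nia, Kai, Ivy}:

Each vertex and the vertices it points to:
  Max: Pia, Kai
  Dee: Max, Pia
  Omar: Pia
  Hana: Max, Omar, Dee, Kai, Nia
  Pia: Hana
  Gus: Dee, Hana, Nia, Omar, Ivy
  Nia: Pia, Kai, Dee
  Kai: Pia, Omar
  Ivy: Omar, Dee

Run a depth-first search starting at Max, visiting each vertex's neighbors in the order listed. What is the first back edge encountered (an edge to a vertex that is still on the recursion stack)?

Hana->Max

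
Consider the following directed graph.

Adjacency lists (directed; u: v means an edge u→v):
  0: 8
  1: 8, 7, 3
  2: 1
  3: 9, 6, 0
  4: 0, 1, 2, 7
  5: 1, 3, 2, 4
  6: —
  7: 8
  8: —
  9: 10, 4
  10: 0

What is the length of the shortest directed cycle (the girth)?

For each vertex v, BFS finds the shortest path from v back to v.
The shortest such closed walk is 3 → 9 → 4 → 1 → 3, length 4.

4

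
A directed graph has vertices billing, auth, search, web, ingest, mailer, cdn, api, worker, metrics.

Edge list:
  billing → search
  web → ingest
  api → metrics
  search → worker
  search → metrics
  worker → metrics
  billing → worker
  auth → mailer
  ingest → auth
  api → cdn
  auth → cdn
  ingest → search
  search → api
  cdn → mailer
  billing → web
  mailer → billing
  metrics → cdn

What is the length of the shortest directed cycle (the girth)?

For each vertex v, BFS finds the shortest path from v back to v.
The shortest such closed walk is billing → search → metrics → cdn → mailer → billing, length 5.

5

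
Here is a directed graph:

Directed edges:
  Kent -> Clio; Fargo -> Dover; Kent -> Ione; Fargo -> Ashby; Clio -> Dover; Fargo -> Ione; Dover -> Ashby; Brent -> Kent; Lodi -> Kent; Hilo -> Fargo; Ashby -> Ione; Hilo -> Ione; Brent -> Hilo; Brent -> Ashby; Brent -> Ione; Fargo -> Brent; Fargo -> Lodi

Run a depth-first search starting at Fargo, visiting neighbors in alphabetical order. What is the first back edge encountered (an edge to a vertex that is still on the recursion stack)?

Hilo->Fargo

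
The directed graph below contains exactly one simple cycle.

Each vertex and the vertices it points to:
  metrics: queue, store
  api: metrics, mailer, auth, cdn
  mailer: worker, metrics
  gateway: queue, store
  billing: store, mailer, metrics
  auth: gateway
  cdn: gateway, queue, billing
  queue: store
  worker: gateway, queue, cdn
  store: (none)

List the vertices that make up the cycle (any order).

cdn, mailer, worker, billing

DFS with gray/black marking from mailer:
mailer gray
  worker gray
    gateway gray
      queue gray
        store gray
        store black
      queue black
      gateway→store: store black — skip
    gateway black
    worker→queue: queue black — skip
    cdn gray
      cdn→gateway: gateway black — skip
      cdn→queue: queue black — skip
      billing gray
        billing→store: store black — skip
        billing→mailer: mailer is gray → back edge
Back edge closes the cycle mailer → worker → cdn → billing → mailer; its vertices are {cdn, mailer, worker, billing}.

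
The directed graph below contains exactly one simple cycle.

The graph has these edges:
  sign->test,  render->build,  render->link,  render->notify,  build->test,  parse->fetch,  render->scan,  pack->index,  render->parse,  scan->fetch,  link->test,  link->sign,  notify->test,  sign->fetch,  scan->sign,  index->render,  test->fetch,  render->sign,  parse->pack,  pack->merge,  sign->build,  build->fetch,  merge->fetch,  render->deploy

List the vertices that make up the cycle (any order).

pack, index, parse, render

DFS with gray/black marking from render:
render gray
  build gray
    test gray
      fetch gray
      fetch black
    test black
    build→fetch: fetch black — skip
  build black
  parse gray
    pack gray
      merge gray
        merge→fetch: fetch black — skip
      merge black
      index gray
        index→render: render is gray → back edge
Back edge closes the cycle render → parse → pack → index → render; its vertices are {pack, index, parse, render}.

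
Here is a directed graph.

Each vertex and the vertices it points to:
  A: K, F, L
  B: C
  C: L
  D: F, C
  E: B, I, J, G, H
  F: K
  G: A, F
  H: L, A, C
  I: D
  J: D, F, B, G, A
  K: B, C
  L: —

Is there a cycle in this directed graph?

DFS with white/gray/black marking, starting from L:
L gray
L black
A gray
  K gray
    B gray
      C gray
        C→L: L black — skip
      C black
    B black
    K→C: C black — skip
  K black
  F gray
    F→K: K black — skip
  F black
  A→L: L black — skip
A black
D gray
  D→F: F black — skip
  D→C: C black — skip
D black
E gray
  E→B: B black — skip
  I gray
    I→D: D black — skip
  I black
  J gray
    J→D: D black — skip
    J→F: F black — skip
    J→B: B black — skip
    G gray
      G→A: A black — skip
      G→F: F black — skip
    G black
    J→A: A black — skip
  J black
  E→G: G black — skip
  H gray
    H→L: L black — skip
    H→A: A black — skip
    H→C: C black — skip
  H black
E black
Every edge goes to a white or black vertex — no back edge, so the graph is acyclic.

No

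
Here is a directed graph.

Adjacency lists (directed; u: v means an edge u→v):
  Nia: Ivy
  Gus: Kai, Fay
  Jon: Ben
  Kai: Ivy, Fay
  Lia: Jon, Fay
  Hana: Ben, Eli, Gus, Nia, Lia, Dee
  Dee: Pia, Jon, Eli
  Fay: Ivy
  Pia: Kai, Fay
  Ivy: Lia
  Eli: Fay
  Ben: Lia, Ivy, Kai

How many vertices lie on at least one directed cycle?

6

A vertex is on a directed cycle iff it belongs to a strongly connected component of size ≥ 2 (or has a self-loop).
The vertices on cycles are {Ben, Fay, Ivy, Jon, Kai, Lia} — 6 in total.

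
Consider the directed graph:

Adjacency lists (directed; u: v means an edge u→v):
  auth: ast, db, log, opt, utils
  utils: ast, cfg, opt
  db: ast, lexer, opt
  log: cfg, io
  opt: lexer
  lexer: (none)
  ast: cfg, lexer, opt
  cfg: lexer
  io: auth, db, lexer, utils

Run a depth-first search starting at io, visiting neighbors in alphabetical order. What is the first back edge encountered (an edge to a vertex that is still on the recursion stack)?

log->io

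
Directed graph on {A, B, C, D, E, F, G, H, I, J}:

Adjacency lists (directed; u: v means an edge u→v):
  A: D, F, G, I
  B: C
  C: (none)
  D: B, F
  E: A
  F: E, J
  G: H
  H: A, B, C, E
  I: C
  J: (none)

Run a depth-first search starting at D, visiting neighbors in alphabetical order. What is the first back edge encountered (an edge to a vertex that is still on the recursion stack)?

DFS from D (visiting neighbors in alphabetical order); mark gray on enter, black on exit:
D gray
  B gray
    C gray
    C black
  B black
  F gray
    E gray
      A gray
        A→D: D is gray → back edge
First back edge: A → D.

A->D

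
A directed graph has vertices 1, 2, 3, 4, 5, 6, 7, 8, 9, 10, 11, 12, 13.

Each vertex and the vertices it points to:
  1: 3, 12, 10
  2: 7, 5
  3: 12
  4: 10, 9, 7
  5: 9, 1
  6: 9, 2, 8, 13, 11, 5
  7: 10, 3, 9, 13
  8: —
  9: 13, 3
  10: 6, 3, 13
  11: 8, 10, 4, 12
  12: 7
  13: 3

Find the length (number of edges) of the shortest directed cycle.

3

For each vertex v, BFS finds the shortest path from v back to v.
The shortest such closed walk is 6 → 11 → 10 → 6, length 3.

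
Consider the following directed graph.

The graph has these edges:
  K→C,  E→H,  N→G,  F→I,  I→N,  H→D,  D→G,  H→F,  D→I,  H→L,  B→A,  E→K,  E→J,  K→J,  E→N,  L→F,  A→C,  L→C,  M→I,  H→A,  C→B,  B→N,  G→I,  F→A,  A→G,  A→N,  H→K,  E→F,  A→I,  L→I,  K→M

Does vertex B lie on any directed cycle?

B is on a cycle iff B can reach itself via ≥1 edge.
B → A → C → B — yes.

Yes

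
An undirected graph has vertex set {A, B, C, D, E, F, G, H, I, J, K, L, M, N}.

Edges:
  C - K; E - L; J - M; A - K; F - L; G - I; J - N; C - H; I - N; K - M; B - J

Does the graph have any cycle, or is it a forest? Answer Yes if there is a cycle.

DFS, tracking each vertex's parent; an edge to a visited non-parent vertex closes a cycle.
Start from B:
visit B (parent –)
  visit J (parent B)
    visit N (parent J)
      visit I (parent N)
        visit G (parent I)
          G–I: parent, skip
        I–N: parent, skip
      N–J: parent, skip
    visit M (parent J)
      visit K (parent M)
        visit A (parent K)
          A–K: parent, skip
        K–M: parent, skip
        visit C (parent K)
          visit H (parent C)
            H–C: parent, skip
          C–K: parent, skip
      M–J: parent, skip
    J–B: parent, skip
visit D (parent –)
visit E (parent –)
  visit L (parent E)
    L–E: parent, skip
    visit F (parent L)
      F–L: parent, skip
No non-parent visited neighbor found — the graph is a forest.

No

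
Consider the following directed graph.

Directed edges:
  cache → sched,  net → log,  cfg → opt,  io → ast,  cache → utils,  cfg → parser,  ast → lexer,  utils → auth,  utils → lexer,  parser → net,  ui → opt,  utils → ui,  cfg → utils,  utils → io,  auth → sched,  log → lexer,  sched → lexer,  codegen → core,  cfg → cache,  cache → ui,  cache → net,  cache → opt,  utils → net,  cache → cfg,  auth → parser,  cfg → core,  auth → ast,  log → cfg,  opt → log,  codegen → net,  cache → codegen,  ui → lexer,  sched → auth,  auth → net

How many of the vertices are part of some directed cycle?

11

A vertex is on a directed cycle iff it belongs to a strongly connected component of size ≥ 2 (or has a self-loop).
The vertices on cycles are {ui, cfg, log, net, opt, auth, cache, sched, utils, parser, codegen} — 11 in total.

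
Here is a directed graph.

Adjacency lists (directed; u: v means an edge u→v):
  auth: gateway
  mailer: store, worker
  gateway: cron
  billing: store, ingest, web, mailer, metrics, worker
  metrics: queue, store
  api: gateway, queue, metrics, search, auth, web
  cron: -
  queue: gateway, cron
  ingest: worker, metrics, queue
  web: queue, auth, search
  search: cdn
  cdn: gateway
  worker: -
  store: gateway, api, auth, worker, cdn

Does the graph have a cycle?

Yes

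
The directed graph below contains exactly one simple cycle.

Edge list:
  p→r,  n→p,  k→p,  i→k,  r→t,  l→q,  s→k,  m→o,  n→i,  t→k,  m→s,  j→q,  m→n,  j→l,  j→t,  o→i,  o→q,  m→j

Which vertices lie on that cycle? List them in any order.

DFS with gray/black marking from p:
p gray
  r gray
    t gray
      k gray
        k→p: p is gray → back edge
Back edge closes the cycle p → r → t → k → p; its vertices are {k, p, r, t}.

k, p, r, t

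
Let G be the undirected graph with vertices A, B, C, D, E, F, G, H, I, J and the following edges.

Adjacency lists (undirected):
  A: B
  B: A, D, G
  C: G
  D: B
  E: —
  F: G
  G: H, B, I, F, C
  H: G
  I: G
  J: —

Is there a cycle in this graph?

No

DFS, tracking each vertex's parent; an edge to a visited non-parent vertex closes a cycle.
Start from C:
visit C (parent –)
  visit G (parent C)
    visit H (parent G)
      H–G: parent, skip
    visit B (parent G)
      visit A (parent B)
        A–B: parent, skip
      visit D (parent B)
        D–B: parent, skip
      B–G: parent, skip
    visit I (parent G)
      I–G: parent, skip
    visit F (parent G)
      F–G: parent, skip
    G–C: parent, skip
visit E (parent –)
visit J (parent –)
No non-parent visited neighbor found — the graph is a forest.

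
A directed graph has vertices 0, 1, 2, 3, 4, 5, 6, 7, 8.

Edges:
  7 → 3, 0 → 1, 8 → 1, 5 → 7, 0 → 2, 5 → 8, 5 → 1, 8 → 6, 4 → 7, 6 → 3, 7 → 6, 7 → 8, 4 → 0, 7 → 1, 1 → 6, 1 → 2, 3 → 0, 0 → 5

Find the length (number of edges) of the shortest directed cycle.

4

For each vertex v, BFS finds the shortest path from v back to v.
The shortest such closed walk is 7 → 3 → 0 → 5 → 7, length 4.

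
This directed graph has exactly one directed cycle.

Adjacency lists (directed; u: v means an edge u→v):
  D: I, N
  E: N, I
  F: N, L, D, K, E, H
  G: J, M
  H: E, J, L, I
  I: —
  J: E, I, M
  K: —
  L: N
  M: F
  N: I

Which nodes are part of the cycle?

DFS with gray/black marking from J:
J gray
  E gray
    N gray
      I gray
      I black
    N black
    E→I: I black — skip
  E black
  J→I: I black — skip
  M gray
    F gray
      F→N: N black — skip
      L gray
        L→N: N black — skip
      L black
      D gray
        D→I: I black — skip
        D→N: N black — skip
      D black
      K gray
      K black
      F→E: E black — skip
      H gray
        H→E: E black — skip
        H→J: J is gray → back edge
Back edge closes the cycle J → M → F → H → J; its vertices are {F, H, J, M}.

F, H, J, M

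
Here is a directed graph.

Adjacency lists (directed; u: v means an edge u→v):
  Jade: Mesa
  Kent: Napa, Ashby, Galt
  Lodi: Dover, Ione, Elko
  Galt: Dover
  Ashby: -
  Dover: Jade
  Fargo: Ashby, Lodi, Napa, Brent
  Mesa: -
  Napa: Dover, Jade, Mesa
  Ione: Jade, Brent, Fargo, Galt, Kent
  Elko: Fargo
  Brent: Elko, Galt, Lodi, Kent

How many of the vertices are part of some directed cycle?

5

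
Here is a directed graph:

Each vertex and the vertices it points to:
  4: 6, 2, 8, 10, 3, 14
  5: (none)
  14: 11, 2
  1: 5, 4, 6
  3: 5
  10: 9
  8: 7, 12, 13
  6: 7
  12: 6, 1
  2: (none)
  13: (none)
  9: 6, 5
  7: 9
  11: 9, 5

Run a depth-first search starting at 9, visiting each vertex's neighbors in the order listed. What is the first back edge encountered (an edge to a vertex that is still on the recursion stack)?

7→9

DFS from 9 (visiting each vertex's neighbors in the order listed); mark gray on enter, black on exit:
9 gray
  6 gray
    7 gray
      7→9: 9 is gray → back edge
First back edge: 7 → 9.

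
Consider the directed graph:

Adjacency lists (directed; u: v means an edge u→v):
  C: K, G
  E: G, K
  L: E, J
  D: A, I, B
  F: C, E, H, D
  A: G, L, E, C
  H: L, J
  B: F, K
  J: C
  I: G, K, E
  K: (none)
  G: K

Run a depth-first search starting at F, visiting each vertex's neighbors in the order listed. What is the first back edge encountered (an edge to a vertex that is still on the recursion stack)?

B→F

DFS from F (visiting each vertex's neighbors in the order listed); mark gray on enter, black on exit:
F gray
  C gray
    K gray
    K black
    G gray
      G→K: K black — skip
    G black
  C black
  E gray
    E→G: G black — skip
    E→K: K black — skip
  E black
  H gray
    L gray
      L→E: E black — skip
      J gray
        J→C: C black — skip
      J black
    L black
    H→J: J black — skip
  H black
  D gray
    A gray
      A→G: G black — skip
      A→L: L black — skip
      A→E: E black — skip
      A→C: C black — skip
    A black
    I gray
      I→G: G black — skip
      I→K: K black — skip
      I→E: E black — skip
    I black
    B gray
      B→F: F is gray → back edge
First back edge: B → F.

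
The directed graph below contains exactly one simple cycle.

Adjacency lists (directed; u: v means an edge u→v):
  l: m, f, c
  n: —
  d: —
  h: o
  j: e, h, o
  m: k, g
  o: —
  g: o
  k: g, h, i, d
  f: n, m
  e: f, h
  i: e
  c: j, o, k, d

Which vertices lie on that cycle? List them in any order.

e, f, i, k, m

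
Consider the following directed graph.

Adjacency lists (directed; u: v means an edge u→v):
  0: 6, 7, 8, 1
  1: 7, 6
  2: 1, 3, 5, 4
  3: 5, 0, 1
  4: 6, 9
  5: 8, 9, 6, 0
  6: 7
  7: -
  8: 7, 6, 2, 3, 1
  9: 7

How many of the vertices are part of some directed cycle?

A vertex is on a directed cycle iff it belongs to a strongly connected component of size ≥ 2 (or has a self-loop).
The vertices on cycles are {0, 2, 3, 5, 8} — 5 in total.

5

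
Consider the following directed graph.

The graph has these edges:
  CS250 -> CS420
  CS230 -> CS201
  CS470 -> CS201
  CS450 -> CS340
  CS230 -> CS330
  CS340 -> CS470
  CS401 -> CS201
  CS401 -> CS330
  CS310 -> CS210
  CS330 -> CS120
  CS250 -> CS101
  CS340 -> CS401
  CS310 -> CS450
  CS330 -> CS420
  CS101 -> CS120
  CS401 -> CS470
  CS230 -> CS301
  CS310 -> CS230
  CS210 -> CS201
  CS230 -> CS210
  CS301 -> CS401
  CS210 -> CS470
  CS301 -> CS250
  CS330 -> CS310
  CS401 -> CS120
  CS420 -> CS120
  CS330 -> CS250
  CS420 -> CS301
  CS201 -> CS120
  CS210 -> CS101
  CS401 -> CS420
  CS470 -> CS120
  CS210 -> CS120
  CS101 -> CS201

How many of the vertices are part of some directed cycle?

9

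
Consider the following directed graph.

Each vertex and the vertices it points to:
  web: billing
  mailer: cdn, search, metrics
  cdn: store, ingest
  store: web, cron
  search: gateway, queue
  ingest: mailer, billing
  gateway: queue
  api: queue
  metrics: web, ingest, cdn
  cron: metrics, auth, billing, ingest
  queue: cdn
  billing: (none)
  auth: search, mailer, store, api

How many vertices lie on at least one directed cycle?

11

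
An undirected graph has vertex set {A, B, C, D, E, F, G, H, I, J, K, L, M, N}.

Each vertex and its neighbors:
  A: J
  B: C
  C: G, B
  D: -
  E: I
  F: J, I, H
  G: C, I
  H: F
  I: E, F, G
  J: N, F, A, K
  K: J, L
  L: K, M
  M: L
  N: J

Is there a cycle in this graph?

No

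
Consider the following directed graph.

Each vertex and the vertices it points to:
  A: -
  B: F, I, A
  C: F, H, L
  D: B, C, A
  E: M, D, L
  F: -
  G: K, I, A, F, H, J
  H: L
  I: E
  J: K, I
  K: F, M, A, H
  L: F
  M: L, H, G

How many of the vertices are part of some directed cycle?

8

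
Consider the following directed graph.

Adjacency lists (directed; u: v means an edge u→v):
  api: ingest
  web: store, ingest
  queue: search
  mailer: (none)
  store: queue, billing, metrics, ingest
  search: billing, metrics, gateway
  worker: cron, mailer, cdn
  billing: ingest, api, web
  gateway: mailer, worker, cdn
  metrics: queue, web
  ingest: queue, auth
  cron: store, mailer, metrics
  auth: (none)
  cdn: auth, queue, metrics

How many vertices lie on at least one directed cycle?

A vertex is on a directed cycle iff it belongs to a strongly connected component of size ≥ 2 (or has a self-loop).
The vertices on cycles are {api, cdn, web, cron, queue, store, ingest, search, worker, billing, gateway, metrics} — 12 in total.

12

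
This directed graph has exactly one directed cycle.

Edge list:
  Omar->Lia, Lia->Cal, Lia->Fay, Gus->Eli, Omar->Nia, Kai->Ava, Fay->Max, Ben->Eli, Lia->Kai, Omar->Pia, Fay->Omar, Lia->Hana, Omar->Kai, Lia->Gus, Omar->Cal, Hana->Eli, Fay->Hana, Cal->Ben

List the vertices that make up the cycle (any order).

Fay, Lia, Omar

DFS with gray/black marking from Fay:
Fay gray
  Hana gray
    Eli gray
    Eli black
  Hana black
  Max gray
  Max black
  Omar gray
    Kai gray
      Ava gray
      Ava black
    Kai black
    Lia gray
      Cal gray
        Ben gray
          Ben→Eli: Eli black — skip
        Ben black
      Cal black
      Gus gray
        Gus→Eli: Eli black — skip
      Gus black
      Lia→Hana: Hana black — skip
      Lia→Kai: Kai black — skip
      Lia→Fay: Fay is gray → back edge
Back edge closes the cycle Fay → Omar → Lia → Fay; its vertices are {Fay, Lia, Omar}.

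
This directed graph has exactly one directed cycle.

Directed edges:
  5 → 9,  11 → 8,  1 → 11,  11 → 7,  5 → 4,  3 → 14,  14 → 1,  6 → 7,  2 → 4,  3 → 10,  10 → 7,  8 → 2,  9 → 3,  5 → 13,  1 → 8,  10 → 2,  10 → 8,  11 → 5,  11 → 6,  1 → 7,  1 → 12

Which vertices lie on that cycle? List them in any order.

DFS with gray/black marking from 3:
3 gray
  14 gray
    1 gray
      12 gray
      12 black
      8 gray
        2 gray
          4 gray
          4 black
        2 black
      8 black
      11 gray
        11→8: 8 black — skip
        6 gray
          7 gray
          7 black
        6 black
        11→7: 7 black — skip
        5 gray
          5→4: 4 black — skip
          9 gray
            9→3: 3 is gray → back edge
Back edge closes the cycle 3 → 14 → 1 → 11 → 5 → 9 → 3; its vertices are {1, 3, 5, 9, 11, 14}.

1, 3, 5, 9, 11, 14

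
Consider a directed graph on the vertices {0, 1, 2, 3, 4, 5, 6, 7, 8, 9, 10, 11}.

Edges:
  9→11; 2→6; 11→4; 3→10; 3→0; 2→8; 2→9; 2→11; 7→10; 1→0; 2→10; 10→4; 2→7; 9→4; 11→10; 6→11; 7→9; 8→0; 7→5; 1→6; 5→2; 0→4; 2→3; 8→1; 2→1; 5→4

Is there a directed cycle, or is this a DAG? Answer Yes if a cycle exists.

Yes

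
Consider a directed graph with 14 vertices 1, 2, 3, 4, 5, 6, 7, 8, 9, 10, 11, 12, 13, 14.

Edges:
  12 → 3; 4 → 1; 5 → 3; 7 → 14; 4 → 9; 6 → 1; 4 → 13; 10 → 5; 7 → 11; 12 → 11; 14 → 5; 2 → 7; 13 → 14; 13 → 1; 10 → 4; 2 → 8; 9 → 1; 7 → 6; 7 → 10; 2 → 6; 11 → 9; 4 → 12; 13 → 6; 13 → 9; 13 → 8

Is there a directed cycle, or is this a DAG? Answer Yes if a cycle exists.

No

DFS with white/gray/black marking, starting from 3:
3 gray
3 black
1 gray
1 black
2 gray
  6 gray
    6→1: 1 black — skip
  6 black
  7 gray
    14 gray
      5 gray
        5→3: 3 black — skip
      5 black
    14 black
    11 gray
      9 gray
        9→1: 1 black — skip
      9 black
    11 black
    7→6: 6 black — skip
    10 gray
      10→5: 5 black — skip
      4 gray
        4→1: 1 black — skip
        12 gray
          12→11: 11 black — skip
          12→3: 3 black — skip
        12 black
        13 gray
          13→6: 6 black — skip
          13→1: 1 black — skip
          13→9: 9 black — skip
          13→14: 14 black — skip
          8 gray
          8 black
        13 black
        4→9: 9 black — skip
      4 black
    10 black
  7 black
  2→8: 8 black — skip
2 black
Every edge goes to a white or black vertex — no back edge, so the graph is acyclic.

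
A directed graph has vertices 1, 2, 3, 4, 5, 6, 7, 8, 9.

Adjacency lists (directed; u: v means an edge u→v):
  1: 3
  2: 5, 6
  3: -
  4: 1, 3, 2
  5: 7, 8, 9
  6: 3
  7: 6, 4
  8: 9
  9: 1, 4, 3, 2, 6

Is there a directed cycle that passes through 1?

1 lies on a cycle iff there is a path from 1 back to itself.
Exploring from 1, it never reaches itself; equivalently, its strongly connected component is a singleton.

No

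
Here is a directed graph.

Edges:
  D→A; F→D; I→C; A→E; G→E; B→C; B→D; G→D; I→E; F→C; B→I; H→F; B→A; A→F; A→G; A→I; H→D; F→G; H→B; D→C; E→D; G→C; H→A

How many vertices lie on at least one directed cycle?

6

A vertex is on a directed cycle iff it belongs to a strongly connected component of size ≥ 2 (or has a self-loop).
The vertices on cycles are {A, D, E, F, G, I} — 6 in total.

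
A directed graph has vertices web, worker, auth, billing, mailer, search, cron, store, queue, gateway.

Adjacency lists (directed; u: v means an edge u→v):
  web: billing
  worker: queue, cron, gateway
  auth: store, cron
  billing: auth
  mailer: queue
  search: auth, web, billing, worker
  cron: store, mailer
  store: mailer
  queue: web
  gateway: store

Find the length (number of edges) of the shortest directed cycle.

For each vertex v, BFS finds the shortest path from v back to v.
The shortest such closed walk is billing → auth → cron → mailer → queue → web → billing, length 6.

6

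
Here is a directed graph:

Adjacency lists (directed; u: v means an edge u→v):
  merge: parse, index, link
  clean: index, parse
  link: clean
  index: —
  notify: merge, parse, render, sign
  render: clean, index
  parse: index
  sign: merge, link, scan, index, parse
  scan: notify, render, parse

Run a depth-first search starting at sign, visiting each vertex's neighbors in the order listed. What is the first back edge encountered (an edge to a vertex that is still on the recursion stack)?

notify→sign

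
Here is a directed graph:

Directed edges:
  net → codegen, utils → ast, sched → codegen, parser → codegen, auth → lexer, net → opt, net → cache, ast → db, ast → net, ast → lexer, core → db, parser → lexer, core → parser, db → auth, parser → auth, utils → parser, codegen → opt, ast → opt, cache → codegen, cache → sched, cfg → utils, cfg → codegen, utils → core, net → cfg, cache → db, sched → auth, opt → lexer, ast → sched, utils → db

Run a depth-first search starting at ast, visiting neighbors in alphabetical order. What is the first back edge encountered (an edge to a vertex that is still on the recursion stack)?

DFS from ast (visiting neighbors in alphabetical order); mark gray on enter, black on exit:
ast gray
  db gray
    auth gray
      lexer gray
      lexer black
    auth black
  db black
  ast→lexer: lexer black — skip
  net gray
    cache gray
      codegen gray
        opt gray
          opt→lexer: lexer black — skip
        opt black
      codegen black
      cache→db: db black — skip
      sched gray
        sched→auth: auth black — skip
        sched→codegen: codegen black — skip
      sched black
    cache black
    cfg gray
      cfg→codegen: codegen black — skip
      utils gray
        utils→ast: ast is gray → back edge
First back edge: utils → ast.

utils->ast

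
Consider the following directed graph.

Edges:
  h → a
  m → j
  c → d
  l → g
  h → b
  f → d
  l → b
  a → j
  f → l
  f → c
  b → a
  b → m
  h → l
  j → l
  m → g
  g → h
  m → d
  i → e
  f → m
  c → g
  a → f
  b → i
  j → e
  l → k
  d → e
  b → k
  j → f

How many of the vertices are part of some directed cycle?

9

A vertex is on a directed cycle iff it belongs to a strongly connected component of size ≥ 2 (or has a self-loop).
The vertices on cycles are {a, b, c, f, g, h, j, l, m} — 9 in total.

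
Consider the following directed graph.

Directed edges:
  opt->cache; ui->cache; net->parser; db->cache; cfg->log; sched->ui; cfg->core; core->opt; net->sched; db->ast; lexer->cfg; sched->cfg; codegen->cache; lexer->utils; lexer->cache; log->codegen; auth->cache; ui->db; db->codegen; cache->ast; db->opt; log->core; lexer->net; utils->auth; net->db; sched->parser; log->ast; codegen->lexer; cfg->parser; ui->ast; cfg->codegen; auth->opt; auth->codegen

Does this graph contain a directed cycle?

DFS with white/gray/black marking, starting from auth:
auth gray
  opt gray
    cache gray
      ast gray
      ast black
    cache black
  opt black
  codegen gray
    lexer gray
      utils gray
        utils→auth: auth is gray → back edge
Back edge found, so a cycle exists: auth → codegen → lexer → utils → auth.

Yes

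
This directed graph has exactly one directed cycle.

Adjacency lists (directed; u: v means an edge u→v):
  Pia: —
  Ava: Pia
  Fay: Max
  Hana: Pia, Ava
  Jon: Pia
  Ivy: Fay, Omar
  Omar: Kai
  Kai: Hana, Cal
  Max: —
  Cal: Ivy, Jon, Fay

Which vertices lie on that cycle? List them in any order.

DFS with gray/black marking from Kai:
Kai gray
  Hana gray
    Pia gray
    Pia black
    Ava gray
      Ava→Pia: Pia black — skip
    Ava black
  Hana black
  Cal gray
    Ivy gray
      Fay gray
        Max gray
        Max black
      Fay black
      Omar gray
        Omar→Kai: Kai is gray → back edge
Back edge closes the cycle Kai → Cal → Ivy → Omar → Kai; its vertices are {Cal, Ivy, Kai, Omar}.

Cal, Ivy, Kai, Omar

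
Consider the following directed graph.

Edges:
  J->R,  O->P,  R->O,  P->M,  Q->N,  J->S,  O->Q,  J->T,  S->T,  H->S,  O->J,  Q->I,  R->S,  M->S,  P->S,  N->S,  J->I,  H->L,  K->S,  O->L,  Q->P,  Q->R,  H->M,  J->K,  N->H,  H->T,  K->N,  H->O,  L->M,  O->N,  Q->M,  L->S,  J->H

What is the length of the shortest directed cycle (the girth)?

For each vertex v, BFS finds the shortest path from v back to v.
The shortest such closed walk is O → N → H → O, length 3.

3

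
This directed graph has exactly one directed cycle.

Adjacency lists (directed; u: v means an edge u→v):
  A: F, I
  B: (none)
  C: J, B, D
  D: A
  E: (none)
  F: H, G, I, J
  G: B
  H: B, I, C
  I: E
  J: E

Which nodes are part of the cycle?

A, C, D, F, H

DFS with gray/black marking from A:
A gray
  F gray
    H gray
      B gray
      B black
      I gray
        E gray
        E black
      I black
      C gray
        J gray
          J→E: E black — skip
        J black
        C→B: B black — skip
        D gray
          D→A: A is gray → back edge
Back edge closes the cycle A → F → H → C → D → A; its vertices are {A, C, D, F, H}.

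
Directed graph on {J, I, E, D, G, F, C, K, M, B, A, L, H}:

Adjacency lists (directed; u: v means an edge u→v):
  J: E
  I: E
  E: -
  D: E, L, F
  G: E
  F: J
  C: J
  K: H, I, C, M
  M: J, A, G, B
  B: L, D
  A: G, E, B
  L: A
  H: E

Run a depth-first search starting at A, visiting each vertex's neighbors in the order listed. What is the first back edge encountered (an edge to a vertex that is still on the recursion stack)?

L->A

DFS from A (visiting each vertex's neighbors in the order listed); mark gray on enter, black on exit:
A gray
  G gray
    E gray
    E black
  G black
  A→E: E black — skip
  B gray
    L gray
      L→A: A is gray → back edge
First back edge: L → A.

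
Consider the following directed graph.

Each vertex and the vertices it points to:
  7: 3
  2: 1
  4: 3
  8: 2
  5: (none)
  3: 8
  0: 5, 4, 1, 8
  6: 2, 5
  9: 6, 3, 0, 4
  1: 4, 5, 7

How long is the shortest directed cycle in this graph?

For each vertex v, BFS finds the shortest path from v back to v.
The shortest such closed walk is 1 → 4 → 3 → 8 → 2 → 1, length 5.

5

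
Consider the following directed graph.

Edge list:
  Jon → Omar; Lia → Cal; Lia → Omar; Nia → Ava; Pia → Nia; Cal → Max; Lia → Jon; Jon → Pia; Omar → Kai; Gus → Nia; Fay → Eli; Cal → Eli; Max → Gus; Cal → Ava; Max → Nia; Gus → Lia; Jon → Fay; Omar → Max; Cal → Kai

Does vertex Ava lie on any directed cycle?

No

Ava lies on a cycle iff there is a path from Ava back to itself.
Exploring from Ava, it never reaches itself; equivalently, its strongly connected component is a singleton.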